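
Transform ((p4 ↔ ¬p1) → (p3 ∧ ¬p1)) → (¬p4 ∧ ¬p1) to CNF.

((p4 ↔ ¬p1) → (p3 ∧ ¬p1)) → (¬p4 ∧ ¬p1)
= ¬((p4 ↔ ¬p1) → (p3 ∧ ¬p1)) ∨ (¬p4 ∧ ¬p1)   [eliminate →]
= ¬(¬(p4 ↔ ¬p1) ∨ (p3 ∧ ¬p1)) ∨ (¬p4 ∧ ¬p1)   [eliminate →]
= ¬(¬((p4 → ¬p1) ∧ (¬p1 → p4)) ∨ (p3 ∧ ¬p1)) ∨ (¬p4 ∧ ¬p1)   [eliminate ↔]
= ¬(¬((¬p4 ∨ ¬p1) ∧ (¬p1 → p4)) ∨ (p3 ∧ ¬p1)) ∨ (¬p4 ∧ ¬p1)   [eliminate →]
= ¬(¬((¬p4 ∨ ¬p1) ∧ (¬¬p1 ∨ p4)) ∨ (p3 ∧ ¬p1)) ∨ (¬p4 ∧ ¬p1)   [eliminate →]
= (¬¬((¬p4 ∨ ¬p1) ∧ (¬¬p1 ∨ p4)) ∧ ¬(p3 ∧ ¬p1)) ∨ (¬p4 ∧ ¬p1)   [De Morgan]
= ((¬p4 ∨ ¬p1) ∧ (¬¬p1 ∨ p4) ∧ ¬(p3 ∧ ¬p1)) ∨ (¬p4 ∧ ¬p1)   [double negation]
= ((¬p4 ∨ ¬p1) ∧ (p1 ∨ p4) ∧ ¬(p3 ∧ ¬p1)) ∨ (¬p4 ∧ ¬p1)   [double negation]
= ((¬p4 ∨ ¬p1) ∧ (p1 ∨ p4) ∧ (¬p3 ∨ ¬¬p1)) ∨ (¬p4 ∧ ¬p1)   [De Morgan]
= ((¬p4 ∨ ¬p1) ∧ (p1 ∨ p4) ∧ (¬p3 ∨ p1)) ∨ (¬p4 ∧ ¬p1)   [double negation]
= (¬p4 ∨ ¬p1 ∨ ¬p4) ∧ (¬p4 ∨ ¬p1 ∨ ¬p1) ∧ (p1 ∨ p4 ∨ ¬p4) ∧ (p1 ∨ p4 ∨ ¬p1) ∧ (¬p3 ∨ p1 ∨ ¬p4) ∧ (¬p3 ∨ p1 ∨ ¬p1)   [distribute ∨ over ∧]
= (¬p4 ∨ ¬p1) ∧ (¬p3 ∨ p1 ∨ ¬p4)   [simplify]

(¬p4 ∨ ¬p1) ∧ (¬p3 ∨ p1 ∨ ¬p4)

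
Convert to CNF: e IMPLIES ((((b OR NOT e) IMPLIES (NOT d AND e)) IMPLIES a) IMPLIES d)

e IMPLIES ((((b OR NOT e) IMPLIES (NOT d AND e)) IMPLIES a) IMPLIES d)
≡ NOT e OR ((((b OR NOT e) IMPLIES (NOT d AND e)) IMPLIES a) IMPLIES d)   [eliminate IMPLIES]
≡ NOT e OR NOT (((b OR NOT e) IMPLIES (NOT d AND e)) IMPLIES a) OR d   [eliminate IMPLIES]
≡ NOT e OR NOT (NOT ((b OR NOT e) IMPLIES (NOT d AND e)) OR a) OR d   [eliminate IMPLIES]
≡ NOT e OR NOT (NOT (NOT (b OR NOT e) OR (NOT d AND e)) OR a) OR d   [eliminate IMPLIES]
≡ NOT e OR (NOT NOT (NOT (b OR NOT e) OR (NOT d AND e)) AND NOT a) OR d   [De Morgan]
≡ NOT e OR ((NOT (b OR NOT e) OR (NOT d AND e)) AND NOT a) OR d   [double negation]
≡ NOT e OR (((NOT b AND NOT NOT e) OR (NOT d AND e)) AND NOT a) OR d   [De Morgan]
≡ NOT e OR (((NOT b AND e) OR (NOT d AND e)) AND NOT a) OR d   [double negation]
≡ (NOT e OR NOT b OR NOT d OR d) AND (NOT e OR NOT b OR e OR d) AND (NOT e OR e OR NOT d OR d) AND (NOT e OR e OR e OR d) AND (NOT e OR NOT a OR d)   [distribute OR over AND]
≡ NOT e OR NOT a OR d   [simplify]

NOT e OR NOT a OR d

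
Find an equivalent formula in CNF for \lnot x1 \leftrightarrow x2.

\lnot x1 \leftrightarrow x2
≡ (\lnot x1 \to x2) \land (x2 \to \lnot x1)
≡ (\lnot \lnot x1 \lor x2) \land (x2 \to \lnot x1)
≡ (\lnot \lnot x1 \lor x2) \land (\lnot x2 \lor \lnot x1)
≡ (x1 \lor x2) \land (\lnot x2 \lor \lnot x1)

(x1 \lor x2) \land (\lnot x2 \lor \lnot x1)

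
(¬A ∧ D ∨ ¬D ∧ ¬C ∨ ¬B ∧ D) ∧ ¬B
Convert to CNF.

(D ∨ ¬C) ∧ ¬B

(¬A ∧ D ∨ ¬D ∧ ¬C ∨ ¬B ∧ D) ∧ ¬B
≡ (¬A ∨ ¬D ∨ ¬B) ∧ (¬A ∨ ¬D ∨ D) ∧ (¬A ∨ ¬C ∨ ¬B) ∧ (¬A ∨ ¬C ∨ D) ∧ (D ∨ ¬D ∨ ¬B) ∧ (D ∨ ¬D ∨ D) ∧ (D ∨ ¬C ∨ ¬B) ∧ (D ∨ ¬C ∨ D) ∧ ¬B   [distribute ∨ over ∧]
≡ (D ∨ ¬C) ∧ ¬B   [simplify]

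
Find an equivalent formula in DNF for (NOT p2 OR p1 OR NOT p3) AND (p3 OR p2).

(NOT p2 OR p1 OR NOT p3) AND (p3 OR p2)
= (NOT p2 AND p3) OR (NOT p2 AND p2) OR (p1 AND p3) OR (p1 AND p2) OR (NOT p3 AND p3) OR (NOT p3 AND p2)   [distribute AND over OR]
= (NOT p2 AND p3) OR (p1 AND p3) OR (p1 AND p2) OR (NOT p3 AND p2)   [simplify]

(NOT p2 AND p3) OR (p1 AND p3) OR (p1 AND p2) OR (NOT p3 AND p2)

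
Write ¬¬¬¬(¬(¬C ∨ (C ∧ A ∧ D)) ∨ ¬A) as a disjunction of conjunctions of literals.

¬¬¬¬(¬(¬C ∨ (C ∧ A ∧ D)) ∨ ¬A)
≡ ¬¬(¬(¬C ∨ (C ∧ A ∧ D)) ∨ ¬A)   [double negation]
≡ ¬(¬C ∨ (C ∧ A ∧ D)) ∨ ¬A   [double negation]
≡ (¬¬C ∧ ¬(C ∧ A ∧ D)) ∨ ¬A   [De Morgan]
≡ (C ∧ ¬(C ∧ A ∧ D)) ∨ ¬A   [double negation]
≡ (C ∧ (¬C ∨ ¬A ∨ ¬D)) ∨ ¬A   [De Morgan]
≡ (C ∧ ¬C) ∨ (C ∧ ¬A) ∨ (C ∧ ¬D) ∨ ¬A   [distribute ∧ over ∨]
≡ (C ∧ ¬D) ∨ ¬A   [simplify]

(C ∧ ¬D) ∨ ¬A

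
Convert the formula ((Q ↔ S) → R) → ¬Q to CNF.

(¬Q ∨ S) ∧ (¬R ∨ ¬Q)

((Q ↔ S) → R) → ¬Q
≡ ¬((Q ↔ S) → R) ∨ ¬Q   — eliminate →
≡ ¬(¬(Q ↔ S) ∨ R) ∨ ¬Q   — eliminate →
≡ ¬(¬((Q → S) ∧ (S → Q)) ∨ R) ∨ ¬Q   — eliminate ↔
≡ ¬(¬((¬Q ∨ S) ∧ (S → Q)) ∨ R) ∨ ¬Q   — eliminate →
≡ ¬(¬((¬Q ∨ S) ∧ (¬S ∨ Q)) ∨ R) ∨ ¬Q   — eliminate →
≡ (¬¬((¬Q ∨ S) ∧ (¬S ∨ Q)) ∧ ¬R) ∨ ¬Q   — De Morgan
≡ ((¬Q ∨ S) ∧ (¬S ∨ Q) ∧ ¬R) ∨ ¬Q   — double negation
≡ (¬Q ∨ S ∨ ¬Q) ∧ (¬S ∨ Q ∨ ¬Q) ∧ (¬R ∨ ¬Q)   — distribute ∨ over ∧
≡ (¬Q ∨ S) ∧ (¬R ∨ ¬Q)   — simplify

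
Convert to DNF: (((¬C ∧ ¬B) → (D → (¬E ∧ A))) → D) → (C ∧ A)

¬D ∨ (C ∧ A)

(((¬C ∧ ¬B) → (D → (¬E ∧ A))) → D) → (C ∧ A)
= ¬(((¬C ∧ ¬B) → (D → (¬E ∧ A))) → D) ∨ (C ∧ A)   (eliminate →)
= ¬(¬((¬C ∧ ¬B) → (D → (¬E ∧ A))) ∨ D) ∨ (C ∧ A)   (eliminate →)
= ¬(¬(¬(¬C ∧ ¬B) ∨ (D → (¬E ∧ A))) ∨ D) ∨ (C ∧ A)   (eliminate →)
= ¬(¬(¬(¬C ∧ ¬B) ∨ ¬D ∨ (¬E ∧ A)) ∨ D) ∨ (C ∧ A)   (eliminate →)
= (¬¬(¬(¬C ∧ ¬B) ∨ ¬D ∨ (¬E ∧ A)) ∧ ¬D) ∨ (C ∧ A)   (De Morgan)
= ((¬(¬C ∧ ¬B) ∨ ¬D ∨ (¬E ∧ A)) ∧ ¬D) ∨ (C ∧ A)   (double negation)
= ((¬¬C ∨ ¬¬B ∨ ¬D ∨ (¬E ∧ A)) ∧ ¬D) ∨ (C ∧ A)   (De Morgan)
= ((C ∨ ¬¬B ∨ ¬D ∨ (¬E ∧ A)) ∧ ¬D) ∨ (C ∧ A)   (double negation)
= ((C ∨ B ∨ ¬D ∨ (¬E ∧ A)) ∧ ¬D) ∨ (C ∧ A)   (double negation)
= (C ∧ ¬D) ∨ (B ∧ ¬D) ∨ (¬D ∧ ¬D) ∨ (¬E ∧ A ∧ ¬D) ∨ (C ∧ A)   (distribute ∧ over ∨)
= ¬D ∨ (C ∧ A)   (simplify)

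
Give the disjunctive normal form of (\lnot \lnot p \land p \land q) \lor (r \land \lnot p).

(\lnot \lnot p \land p \land q) \lor (r \land \lnot p)
≡ (p \land p \land q) \lor (r \land \lnot p)   [double negation]
≡ (p \land q) \lor (r \land \lnot p)   [simplify]

(p \land q) \lor (r \land \lnot p)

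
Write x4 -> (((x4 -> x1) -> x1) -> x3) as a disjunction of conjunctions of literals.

~x4 | x3

x4 -> (((x4 -> x1) -> x1) -> x3)
≡ ~x4 | (((x4 -> x1) -> x1) -> x3)   [eliminate ->]
≡ ~x4 | ~((x4 -> x1) -> x1) | x3   [eliminate ->]
≡ ~x4 | ~(~(x4 -> x1) | x1) | x3   [eliminate ->]
≡ ~x4 | ~(~(~x4 | x1) | x1) | x3   [eliminate ->]
≡ ~x4 | (~~(~x4 | x1) & ~x1) | x3   [De Morgan]
≡ ~x4 | ((~x4 | x1) & ~x1) | x3   [double negation]
≡ ~x4 | (~x4 & ~x1) | (x1 & ~x1) | x3   [distribute & over |]
≡ ~x4 | x3   [simplify]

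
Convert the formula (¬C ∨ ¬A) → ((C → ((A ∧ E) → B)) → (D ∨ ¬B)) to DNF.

(¬C ∨ ¬A) → ((C → ((A ∧ E) → B)) → (D ∨ ¬B))
≡ ¬(¬C ∨ ¬A) ∨ ((C → ((A ∧ E) → B)) → (D ∨ ¬B))   [eliminate →]
≡ ¬(¬C ∨ ¬A) ∨ ¬(C → ((A ∧ E) → B)) ∨ D ∨ ¬B   [eliminate →]
≡ ¬(¬C ∨ ¬A) ∨ ¬(¬C ∨ ((A ∧ E) → B)) ∨ D ∨ ¬B   [eliminate →]
≡ ¬(¬C ∨ ¬A) ∨ ¬(¬C ∨ ¬(A ∧ E) ∨ B) ∨ D ∨ ¬B   [eliminate →]
≡ (¬¬C ∧ ¬¬A) ∨ ¬(¬C ∨ ¬(A ∧ E) ∨ B) ∨ D ∨ ¬B   [De Morgan]
≡ (C ∧ ¬¬A) ∨ ¬(¬C ∨ ¬(A ∧ E) ∨ B) ∨ D ∨ ¬B   [double negation]
≡ (C ∧ A) ∨ ¬(¬C ∨ ¬(A ∧ E) ∨ B) ∨ D ∨ ¬B   [double negation]
≡ (C ∧ A) ∨ (¬¬C ∧ ¬¬(A ∧ E) ∧ ¬B) ∨ D ∨ ¬B   [De Morgan]
≡ (C ∧ A) ∨ (C ∧ ¬¬(A ∧ E) ∧ ¬B) ∨ D ∨ ¬B   [double negation]
≡ (C ∧ A) ∨ (C ∧ A ∧ E ∧ ¬B) ∨ D ∨ ¬B   [double negation]
≡ (C ∧ A) ∨ D ∨ ¬B   [simplify]

(C ∧ A) ∨ D ∨ ¬B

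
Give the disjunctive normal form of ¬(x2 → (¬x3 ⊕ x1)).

(x2 ∧ x3 ∧ ¬x1) ∨ (x2 ∧ x1 ∧ ¬x3)

¬(x2 → (¬x3 ⊕ x1))
≡ ¬(¬x2 ∨ (¬x3 ⊕ x1))   [eliminate →]
≡ ¬(¬x2 ∨ (¬x3 ∧ ¬x1) ∨ (¬¬x3 ∧ x1))   [expand ⊕]
≡ ¬¬x2 ∧ ¬(¬x3 ∧ ¬x1) ∧ ¬(¬¬x3 ∧ x1)   [De Morgan]
≡ x2 ∧ ¬(¬x3 ∧ ¬x1) ∧ ¬(¬¬x3 ∧ x1)   [double negation]
≡ x2 ∧ (¬¬x3 ∨ ¬¬x1) ∧ ¬(¬¬x3 ∧ x1)   [De Morgan]
≡ x2 ∧ (x3 ∨ ¬¬x1) ∧ ¬(¬¬x3 ∧ x1)   [double negation]
≡ x2 ∧ (x3 ∨ x1) ∧ ¬(¬¬x3 ∧ x1)   [double negation]
≡ x2 ∧ (x3 ∨ x1) ∧ (¬¬¬x3 ∨ ¬x1)   [De Morgan]
≡ x2 ∧ (x3 ∨ x1) ∧ (¬x3 ∨ ¬x1)   [double negation]
≡ (x2 ∧ x3 ∧ ¬x3) ∨ (x2 ∧ x3 ∧ ¬x1) ∨ (x2 ∧ x1 ∧ ¬x3) ∨ (x2 ∧ x1 ∧ ¬x1)   [distribute ∧ over ∨]
≡ (x2 ∧ x3 ∧ ¬x1) ∨ (x2 ∧ x1 ∧ ¬x3)   [simplify]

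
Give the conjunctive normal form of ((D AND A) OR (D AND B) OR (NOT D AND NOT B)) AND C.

(D OR NOT B) AND (A OR B OR NOT D) AND C

((D AND A) OR (D AND B) OR (NOT D AND NOT B)) AND C
≡ (D OR D OR NOT D) AND (D OR D OR NOT B) AND (D OR B OR NOT D) AND (D OR B OR NOT B) AND (A OR D OR NOT D) AND (A OR D OR NOT B) AND (A OR B OR NOT D) AND (A OR B OR NOT B) AND C   (distribute OR over AND)
≡ (D OR NOT B) AND (A OR B OR NOT D) AND C   (simplify)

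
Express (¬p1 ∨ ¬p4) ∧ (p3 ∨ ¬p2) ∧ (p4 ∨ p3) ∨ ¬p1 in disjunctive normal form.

(¬p1 ∨ ¬p4) ∧ (p3 ∨ ¬p2) ∧ (p4 ∨ p3) ∨ ¬p1
= ¬p1 ∧ p3 ∧ p4 ∨ ¬p1 ∧ p3 ∧ p3 ∨ ¬p1 ∧ ¬p2 ∧ p4 ∨ ¬p1 ∧ ¬p2 ∧ p3 ∨ ¬p4 ∧ p3 ∧ p4 ∨ ¬p4 ∧ p3 ∧ p3 ∨ ¬p4 ∧ ¬p2 ∧ p4 ∨ ¬p4 ∧ ¬p2 ∧ p3 ∨ ¬p1   — distribute ∧ over ∨
= ¬p4 ∧ p3 ∨ ¬p1   — simplify

¬p4 ∧ p3 ∨ ¬p1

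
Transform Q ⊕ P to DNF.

Q ⊕ P
⇔ (Q ∧ ¬P) ∨ (¬Q ∧ P)   — expand ⊕

(Q ∧ ¬P) ∨ (¬Q ∧ P)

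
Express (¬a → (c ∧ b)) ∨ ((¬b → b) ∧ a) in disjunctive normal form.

a ∨ (c ∧ b)

(¬a → (c ∧ b)) ∨ ((¬b → b) ∧ a)
⇔ ¬¬a ∨ (c ∧ b) ∨ ((¬b → b) ∧ a)   [eliminate →]
⇔ ¬¬a ∨ (c ∧ b) ∨ ((¬¬b ∨ b) ∧ a)   [eliminate →]
⇔ a ∨ (c ∧ b) ∨ ((¬¬b ∨ b) ∧ a)   [double negation]
⇔ a ∨ (c ∧ b) ∨ ((b ∨ b) ∧ a)   [double negation]
⇔ a ∨ (c ∧ b) ∨ (b ∧ a) ∨ (b ∧ a)   [distribute ∧ over ∨]
⇔ a ∨ (c ∧ b)   [simplify]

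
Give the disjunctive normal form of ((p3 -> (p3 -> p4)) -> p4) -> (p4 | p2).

(~p3 & ~p4) | p4 | p2

((p3 -> (p3 -> p4)) -> p4) -> (p4 | p2)
⇔ ~((p3 -> (p3 -> p4)) -> p4) | p4 | p2   [eliminate ->]
⇔ ~(~(p3 -> (p3 -> p4)) | p4) | p4 | p2   [eliminate ->]
⇔ ~(~(~p3 | (p3 -> p4)) | p4) | p4 | p2   [eliminate ->]
⇔ ~(~(~p3 | ~p3 | p4) | p4) | p4 | p2   [eliminate ->]
⇔ (~~(~p3 | ~p3 | p4) & ~p4) | p4 | p2   [De Morgan]
⇔ ((~p3 | ~p3 | p4) & ~p4) | p4 | p2   [double negation]
⇔ (~p3 & ~p4) | (~p3 & ~p4) | (p4 & ~p4) | p4 | p2   [distribute & over |]
⇔ (~p3 & ~p4) | p4 | p2   [simplify]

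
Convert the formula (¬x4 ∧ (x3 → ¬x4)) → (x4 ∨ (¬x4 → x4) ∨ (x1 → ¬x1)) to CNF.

(¬x4 ∧ (x3 → ¬x4)) → (x4 ∨ (¬x4 → x4) ∨ (x1 → ¬x1))
≡ ¬(¬x4 ∧ (x3 → ¬x4)) ∨ x4 ∨ (¬x4 → x4) ∨ (x1 → ¬x1)   — eliminate →
≡ ¬(¬x4 ∧ (¬x3 ∨ ¬x4)) ∨ x4 ∨ (¬x4 → x4) ∨ (x1 → ¬x1)   — eliminate →
≡ ¬(¬x4 ∧ (¬x3 ∨ ¬x4)) ∨ x4 ∨ ¬¬x4 ∨ x4 ∨ (x1 → ¬x1)   — eliminate →
≡ ¬(¬x4 ∧ (¬x3 ∨ ¬x4)) ∨ x4 ∨ ¬¬x4 ∨ x4 ∨ ¬x1 ∨ ¬x1   — eliminate →
≡ ¬¬x4 ∨ ¬(¬x3 ∨ ¬x4) ∨ x4 ∨ ¬¬x4 ∨ x4 ∨ ¬x1 ∨ ¬x1   — De Morgan
≡ x4 ∨ ¬(¬x3 ∨ ¬x4) ∨ x4 ∨ ¬¬x4 ∨ x4 ∨ ¬x1 ∨ ¬x1   — double negation
≡ x4 ∨ (¬¬x3 ∧ ¬¬x4) ∨ x4 ∨ ¬¬x4 ∨ x4 ∨ ¬x1 ∨ ¬x1   — De Morgan
≡ x4 ∨ (x3 ∧ ¬¬x4) ∨ x4 ∨ ¬¬x4 ∨ x4 ∨ ¬x1 ∨ ¬x1   — double negation
≡ x4 ∨ (x3 ∧ x4) ∨ x4 ∨ ¬¬x4 ∨ x4 ∨ ¬x1 ∨ ¬x1   — double negation
≡ x4 ∨ (x3 ∧ x4) ∨ x4 ∨ x4 ∨ x4 ∨ ¬x1 ∨ ¬x1   — double negation
≡ (x4 ∨ x3 ∨ x4 ∨ x4 ∨ x4 ∨ ¬x1 ∨ ¬x1) ∧ (x4 ∨ x4 ∨ x4 ∨ x4 ∨ x4 ∨ ¬x1 ∨ ¬x1)   — distribute ∨ over ∧
≡ x4 ∨ ¬x1   — simplify

x4 ∨ ¬x1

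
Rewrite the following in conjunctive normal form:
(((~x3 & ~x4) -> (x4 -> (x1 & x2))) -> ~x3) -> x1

(((~x3 & ~x4) -> (x4 -> (x1 & x2))) -> ~x3) -> x1
≡ ~(((~x3 & ~x4) -> (x4 -> (x1 & x2))) -> ~x3) | x1
≡ ~(~((~x3 & ~x4) -> (x4 -> (x1 & x2))) | ~x3) | x1
≡ ~(~(~(~x3 & ~x4) | (x4 -> (x1 & x2))) | ~x3) | x1
≡ ~(~(~(~x3 & ~x4) | ~x4 | (x1 & x2)) | ~x3) | x1
≡ (~~(~(~x3 & ~x4) | ~x4 | (x1 & x2)) & ~~x3) | x1
≡ ((~(~x3 & ~x4) | ~x4 | (x1 & x2)) & ~~x3) | x1
≡ ((~~x3 | ~~x4 | ~x4 | (x1 & x2)) & ~~x3) | x1
≡ ((x3 | ~~x4 | ~x4 | (x1 & x2)) & ~~x3) | x1
≡ ((x3 | x4 | ~x4 | (x1 & x2)) & ~~x3) | x1
≡ ((x3 | x4 | ~x4 | (x1 & x2)) & x3) | x1
≡ (x3 | x4 | ~x4 | x1 | x1) & (x3 | x4 | ~x4 | x2 | x1) & (x3 | x1)
≡ x3 | x1

x3 | x1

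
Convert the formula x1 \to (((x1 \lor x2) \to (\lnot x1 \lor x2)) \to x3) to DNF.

x1 \to (((x1 \lor x2) \to (\lnot x1 \lor x2)) \to x3)
≡ \lnot x1 \lor (((x1 \lor x2) \to (\lnot x1 \lor x2)) \to x3)   [eliminate \to]
≡ \lnot x1 \lor \lnot ((x1 \lor x2) \to (\lnot x1 \lor x2)) \lor x3   [eliminate \to]
≡ \lnot x1 \lor \lnot (\lnot (x1 \lor x2) \lor \lnot x1 \lor x2) \lor x3   [eliminate \to]
≡ \lnot x1 \lor (\lnot \lnot (x1 \lor x2) \land \lnot \lnot x1 \land \lnot x2) \lor x3   [De Morgan]
≡ \lnot x1 \lor ((x1 \lor x2) \land \lnot \lnot x1 \land \lnot x2) \lor x3   [double negation]
≡ \lnot x1 \lor ((x1 \lor x2) \land x1 \land \lnot x2) \lor x3   [double negation]
≡ \lnot x1 \lor (x1 \land x1 \land \lnot x2) \lor (x2 \land x1 \land \lnot x2) \lor x3   [distribute \land over \lor]
≡ \lnot x1 \lor (x1 \land \lnot x2) \lor x3   [simplify]

\lnot x1 \lor (x1 \land \lnot x2) \lor x3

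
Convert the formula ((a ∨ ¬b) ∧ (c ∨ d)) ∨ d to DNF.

(a ∧ c) ∨ (¬b ∧ c) ∨ d

((a ∨ ¬b) ∧ (c ∨ d)) ∨ d
≡ (a ∧ c) ∨ (a ∧ d) ∨ (¬b ∧ c) ∨ (¬b ∧ d) ∨ d   — distribute ∧ over ∨
≡ (a ∧ c) ∨ (¬b ∧ c) ∨ d   — simplify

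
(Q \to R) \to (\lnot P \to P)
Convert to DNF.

(Q \land \lnot R) \lor P

(Q \to R) \to (\lnot P \to P)
≡ \lnot (Q \to R) \lor (\lnot P \to P)
≡ \lnot (\lnot Q \lor R) \lor (\lnot P \to P)
≡ \lnot (\lnot Q \lor R) \lor \lnot \lnot P \lor P
≡ (\lnot \lnot Q \land \lnot R) \lor \lnot \lnot P \lor P
≡ (Q \land \lnot R) \lor \lnot \lnot P \lor P
≡ (Q \land \lnot R) \lor P \lor P
≡ (Q \land \lnot R) \lor P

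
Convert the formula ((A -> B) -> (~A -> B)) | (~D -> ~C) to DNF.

A | B | D | ~C

((A -> B) -> (~A -> B)) | (~D -> ~C)
≡ ~(A -> B) | (~A -> B) | (~D -> ~C)   [eliminate ->]
≡ ~(~A | B) | (~A -> B) | (~D -> ~C)   [eliminate ->]
≡ ~(~A | B) | ~~A | B | (~D -> ~C)   [eliminate ->]
≡ ~(~A | B) | ~~A | B | ~~D | ~C   [eliminate ->]
≡ (~~A & ~B) | ~~A | B | ~~D | ~C   [De Morgan]
≡ (A & ~B) | ~~A | B | ~~D | ~C   [double negation]
≡ (A & ~B) | A | B | ~~D | ~C   [double negation]
≡ (A & ~B) | A | B | D | ~C   [double negation]
≡ A | B | D | ~C   [simplify]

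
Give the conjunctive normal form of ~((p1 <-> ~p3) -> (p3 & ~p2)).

(~p1 | ~p3) & (p3 | p1) & (~p3 | p2)

~((p1 <-> ~p3) -> (p3 & ~p2))
≡ ~(~(p1 <-> ~p3) | (p3 & ~p2))   [eliminate ->]
≡ ~(~((p1 -> ~p3) & (~p3 -> p1)) | (p3 & ~p2))   [eliminate <->]
≡ ~(~((~p1 | ~p3) & (~p3 -> p1)) | (p3 & ~p2))   [eliminate ->]
≡ ~(~((~p1 | ~p3) & (~~p3 | p1)) | (p3 & ~p2))   [eliminate ->]
≡ ~~((~p1 | ~p3) & (~~p3 | p1)) & ~(p3 & ~p2)   [De Morgan]
≡ (~p1 | ~p3) & (~~p3 | p1) & ~(p3 & ~p2)   [double negation]
≡ (~p1 | ~p3) & (p3 | p1) & ~(p3 & ~p2)   [double negation]
≡ (~p1 | ~p3) & (p3 | p1) & (~p3 | ~~p2)   [De Morgan]
≡ (~p1 | ~p3) & (p3 | p1) & (~p3 | p2)   [double negation]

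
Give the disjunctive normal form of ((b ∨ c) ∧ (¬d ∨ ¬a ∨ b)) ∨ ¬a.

b ∨ (c ∧ ¬d) ∨ ¬a

((b ∨ c) ∧ (¬d ∨ ¬a ∨ b)) ∨ ¬a
⇔ (b ∧ ¬d) ∨ (b ∧ ¬a) ∨ (b ∧ b) ∨ (c ∧ ¬d) ∨ (c ∧ ¬a) ∨ (c ∧ b) ∨ ¬a   [distribute ∧ over ∨]
⇔ b ∨ (c ∧ ¬d) ∨ ¬a   [simplify]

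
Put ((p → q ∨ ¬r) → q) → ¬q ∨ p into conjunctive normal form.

¬q ∨ p

((p → q ∨ ¬r) → q) → ¬q ∨ p
≡ ¬((p → q ∨ ¬r) → q) ∨ ¬q ∨ p
≡ ¬(¬(p → q ∨ ¬r) ∨ q) ∨ ¬q ∨ p
≡ ¬(¬(¬p ∨ q ∨ ¬r) ∨ q) ∨ ¬q ∨ p
≡ ¬¬(¬p ∨ q ∨ ¬r) ∧ ¬q ∨ ¬q ∨ p
≡ (¬p ∨ q ∨ ¬r) ∧ ¬q ∨ ¬q ∨ p
≡ (¬p ∨ q ∨ ¬r ∨ ¬q ∨ p) ∧ (¬q ∨ ¬q ∨ p)
≡ ¬q ∨ p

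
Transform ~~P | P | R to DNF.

~~P | P | R
≡ P | P | R   [double negation]
≡ P | R   [simplify]

P | R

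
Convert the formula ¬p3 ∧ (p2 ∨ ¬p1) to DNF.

¬p3 ∧ (p2 ∨ ¬p1)
≡ (¬p3 ∧ p2) ∨ (¬p3 ∧ ¬p1)   (distribute ∧ over ∨)

(¬p3 ∧ p2) ∨ (¬p3 ∧ ¬p1)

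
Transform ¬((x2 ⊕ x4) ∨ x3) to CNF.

¬((x2 ⊕ x4) ∨ x3)
≡ ¬(((x2 ∨ x4) ∧ ¬(x2 ∧ x4)) ∨ x3)   [expand ⊕]
≡ ¬((x2 ∨ x4) ∧ ¬(x2 ∧ x4)) ∧ ¬x3   [De Morgan]
≡ (¬(x2 ∨ x4) ∨ ¬¬(x2 ∧ x4)) ∧ ¬x3   [De Morgan]
≡ ((¬x2 ∧ ¬x4) ∨ ¬¬(x2 ∧ x4)) ∧ ¬x3   [De Morgan]
≡ ((¬x2 ∧ ¬x4) ∨ (x2 ∧ x4)) ∧ ¬x3   [double negation]
≡ (¬x2 ∨ x2) ∧ (¬x2 ∨ x4) ∧ (¬x4 ∨ x2) ∧ (¬x4 ∨ x4) ∧ ¬x3   [distribute ∨ over ∧]
≡ (¬x2 ∨ x4) ∧ (¬x4 ∨ x2) ∧ ¬x3   [simplify]

(¬x2 ∨ x4) ∧ (¬x4 ∨ x2) ∧ ¬x3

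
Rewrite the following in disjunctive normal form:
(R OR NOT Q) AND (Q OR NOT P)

(R AND Q) OR (R AND NOT P) OR (NOT Q AND NOT P)

(R OR NOT Q) AND (Q OR NOT P)
≡ (R AND Q) OR (R AND NOT P) OR (NOT Q AND Q) OR (NOT Q AND NOT P)   (distribute AND over OR)
≡ (R AND Q) OR (R AND NOT P) OR (NOT Q AND NOT P)   (simplify)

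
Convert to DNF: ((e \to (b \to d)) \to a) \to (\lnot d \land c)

(\lnot e \land \lnot a) \lor (\lnot b \land \lnot a) \lor (d \land \lnot a) \lor (\lnot d \land c)

((e \to (b \to d)) \to a) \to (\lnot d \land c)
= \lnot ((e \to (b \to d)) \to a) \lor (\lnot d \land c)   [eliminate \to]
= \lnot (\lnot (e \to (b \to d)) \lor a) \lor (\lnot d \land c)   [eliminate \to]
= \lnot (\lnot (\lnot e \lor (b \to d)) \lor a) \lor (\lnot d \land c)   [eliminate \to]
= \lnot (\lnot (\lnot e \lor \lnot b \lor d) \lor a) \lor (\lnot d \land c)   [eliminate \to]
= (\lnot \lnot (\lnot e \lor \lnot b \lor d) \land \lnot a) \lor (\lnot d \land c)   [De Morgan]
= ((\lnot e \lor \lnot b \lor d) \land \lnot a) \lor (\lnot d \land c)   [double negation]
= (\lnot e \land \lnot a) \lor (\lnot b \land \lnot a) \lor (d \land \lnot a) \lor (\lnot d \land c)   [distribute \land over \lor]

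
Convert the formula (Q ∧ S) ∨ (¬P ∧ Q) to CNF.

(Q ∧ S) ∨ (¬P ∧ Q)
≡ (Q ∨ ¬P) ∧ (Q ∨ Q) ∧ (S ∨ ¬P) ∧ (S ∨ Q)   [distribute ∨ over ∧]
≡ Q ∧ (S ∨ ¬P)   [simplify]

Q ∧ (S ∨ ¬P)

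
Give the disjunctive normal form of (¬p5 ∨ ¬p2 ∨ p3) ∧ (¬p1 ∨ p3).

(¬p5 ∨ ¬p2 ∨ p3) ∧ (¬p1 ∨ p3)
= (¬p5 ∧ ¬p1) ∨ (¬p5 ∧ p3) ∨ (¬p2 ∧ ¬p1) ∨ (¬p2 ∧ p3) ∨ (p3 ∧ ¬p1) ∨ (p3 ∧ p3)
= (¬p5 ∧ ¬p1) ∨ (¬p2 ∧ ¬p1) ∨ p3

(¬p5 ∧ ¬p1) ∨ (¬p2 ∧ ¬p1) ∨ p3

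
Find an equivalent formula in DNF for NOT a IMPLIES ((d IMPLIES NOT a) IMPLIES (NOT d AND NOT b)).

a OR (NOT d AND NOT b)

NOT a IMPLIES ((d IMPLIES NOT a) IMPLIES (NOT d AND NOT b))
≡ NOT NOT a OR ((d IMPLIES NOT a) IMPLIES (NOT d AND NOT b))   [eliminate IMPLIES]
≡ NOT NOT a OR NOT (d IMPLIES NOT a) OR (NOT d AND NOT b)   [eliminate IMPLIES]
≡ NOT NOT a OR NOT (NOT d OR NOT a) OR (NOT d AND NOT b)   [eliminate IMPLIES]
≡ a OR NOT (NOT d OR NOT a) OR (NOT d AND NOT b)   [double negation]
≡ a OR (NOT NOT d AND NOT NOT a) OR (NOT d AND NOT b)   [De Morgan]
≡ a OR (d AND NOT NOT a) OR (NOT d AND NOT b)   [double negation]
≡ a OR (d AND a) OR (NOT d AND NOT b)   [double negation]
≡ a OR (NOT d AND NOT b)   [simplify]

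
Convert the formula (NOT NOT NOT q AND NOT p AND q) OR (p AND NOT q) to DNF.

(NOT NOT NOT q AND NOT p AND q) OR (p AND NOT q)
⇔ (NOT q AND NOT p AND q) OR (p AND NOT q)
⇔ p AND NOT q

p AND NOT q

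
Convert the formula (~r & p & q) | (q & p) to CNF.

p & q

(~r & p & q) | (q & p)
= (~r | q) & (~r | p) & (p | q) & (p | p) & (q | q) & (q | p)   [distribute | over &]
= p & q   [simplify]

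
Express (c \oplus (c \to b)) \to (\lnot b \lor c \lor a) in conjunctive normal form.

(c \oplus (c \to b)) \to (\lnot b \lor c \lor a)
≡ \lnot (c \oplus (c \to b)) \lor \lnot b \lor c \lor a   [eliminate \to]
≡ \lnot ((c \lor (c \to b)) \land \lnot (c \land (c \to b))) \lor \lnot b \lor c \lor a   [expand \oplus]
≡ \lnot ((c \lor \lnot c \lor b) \land \lnot (c \land (c \to b))) \lor \lnot b \lor c \lor a   [eliminate \to]
≡ \lnot ((c \lor \lnot c \lor b) \land \lnot (c \land (\lnot c \lor b))) \lor \lnot b \lor c \lor a   [eliminate \to]
≡ \lnot (c \lor \lnot c \lor b) \lor \lnot \lnot (c \land (\lnot c \lor b)) \lor \lnot b \lor c \lor a   [De Morgan]
≡ (\lnot c \land \lnot \lnot c \land \lnot b) \lor \lnot \lnot (c \land (\lnot c \lor b)) \lor \lnot b \lor c \lor a   [De Morgan]
≡ (\lnot c \land c \land \lnot b) \lor \lnot \lnot (c \land (\lnot c \lor b)) \lor \lnot b \lor c \lor a   [double negation]
≡ (\lnot c \land c \land \lnot b) \lor (c \land (\lnot c \lor b)) \lor \lnot b \lor c \lor a   [double negation]
≡ (\lnot c \lor c \lor \lnot b \lor c \lor a) \land (\lnot c \lor \lnot c \lor b \lor \lnot b \lor c \lor a) \land (c \lor c \lor \lnot b \lor c \lor a) \land (c \lor \lnot c \lor b \lor \lnot b \lor c \lor a) \land (\lnot b \lor c \lor \lnot b \lor c \lor a) \land (\lnot b \lor \lnot c \lor b \lor \lnot b \lor c \lor a)   [distribute \lor over \land]
≡ c \lor \lnot b \lor a   [simplify]

c \lor \lnot b \lor a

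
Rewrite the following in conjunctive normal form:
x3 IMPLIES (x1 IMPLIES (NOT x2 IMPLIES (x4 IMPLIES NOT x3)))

NOT x3 OR NOT x1 OR x2 OR NOT x4

x3 IMPLIES (x1 IMPLIES (NOT x2 IMPLIES (x4 IMPLIES NOT x3)))
⇔ NOT x3 OR (x1 IMPLIES (NOT x2 IMPLIES (x4 IMPLIES NOT x3)))   [eliminate IMPLIES]
⇔ NOT x3 OR NOT x1 OR (NOT x2 IMPLIES (x4 IMPLIES NOT x3))   [eliminate IMPLIES]
⇔ NOT x3 OR NOT x1 OR NOT NOT x2 OR (x4 IMPLIES NOT x3)   [eliminate IMPLIES]
⇔ NOT x3 OR NOT x1 OR NOT NOT x2 OR NOT x4 OR NOT x3   [eliminate IMPLIES]
⇔ NOT x3 OR NOT x1 OR x2 OR NOT x4 OR NOT x3   [double negation]
⇔ NOT x3 OR NOT x1 OR x2 OR NOT x4   [simplify]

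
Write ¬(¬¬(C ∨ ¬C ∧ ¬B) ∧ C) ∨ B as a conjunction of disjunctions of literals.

¬C ∨ B

¬(¬¬(C ∨ ¬C ∧ ¬B) ∧ C) ∨ B
⇔ ¬¬¬(C ∨ ¬C ∧ ¬B) ∨ ¬C ∨ B   (De Morgan)
⇔ ¬(C ∨ ¬C ∧ ¬B) ∨ ¬C ∨ B   (double negation)
⇔ ¬C ∧ ¬(¬C ∧ ¬B) ∨ ¬C ∨ B   (De Morgan)
⇔ ¬C ∧ (¬¬C ∨ ¬¬B) ∨ ¬C ∨ B   (De Morgan)
⇔ ¬C ∧ (C ∨ ¬¬B) ∨ ¬C ∨ B   (double negation)
⇔ ¬C ∧ (C ∨ B) ∨ ¬C ∨ B   (double negation)
⇔ (¬C ∨ ¬C ∨ B) ∧ (C ∨ B ∨ ¬C ∨ B)   (distribute ∨ over ∧)
⇔ ¬C ∨ B   (simplify)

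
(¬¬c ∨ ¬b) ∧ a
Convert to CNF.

(c ∨ ¬b) ∧ a

(¬¬c ∨ ¬b) ∧ a
= (c ∨ ¬b) ∧ a   — double negation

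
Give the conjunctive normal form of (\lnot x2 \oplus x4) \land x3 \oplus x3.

x3 \land (x2 \lor x4 \lor \lnot x3) \land (\lnot x4 \lor \lnot x2 \lor \lnot x3)

(\lnot x2 \oplus x4) \land x3 \oplus x3
≡ ((\lnot x2 \oplus x4) \land x3 \lor x3) \land \lnot ((\lnot x2 \oplus x4) \land x3 \land x3)   [expand \oplus]
≡ ((\lnot x2 \lor x4) \land \lnot (\lnot x2 \land x4) \land x3 \lor x3) \land \lnot ((\lnot x2 \oplus x4) \land x3 \land x3)   [expand \oplus]
≡ ((\lnot x2 \lor x4) \land \lnot (\lnot x2 \land x4) \land x3 \lor x3) \land \lnot ((\lnot x2 \lor x4) \land \lnot (\lnot x2 \land x4) \land x3 \land x3)   [expand \oplus]
≡ ((\lnot x2 \lor x4) \land (\lnot \lnot x2 \lor \lnot x4) \land x3 \lor x3) \land \lnot ((\lnot x2 \lor x4) \land \lnot (\lnot x2 \land x4) \land x3 \land x3)   [De Morgan]
≡ ((\lnot x2 \lor x4) \land (x2 \lor \lnot x4) \land x3 \lor x3) \land \lnot ((\lnot x2 \lor x4) \land \lnot (\lnot x2 \land x4) \land x3 \land x3)   [double negation]
≡ ((\lnot x2 \lor x4) \land (x2 \lor \lnot x4) \land x3 \lor x3) \land (\lnot (\lnot x2 \lor x4) \lor \lnot \lnot (\lnot x2 \land x4) \lor \lnot x3 \lor \lnot x3)   [De Morgan]
≡ ((\lnot x2 \lor x4) \land (x2 \lor \lnot x4) \land x3 \lor x3) \land (\lnot \lnot x2 \land \lnot x4 \lor \lnot \lnot (\lnot x2 \land x4) \lor \lnot x3 \lor \lnot x3)   [De Morgan]
≡ ((\lnot x2 \lor x4) \land (x2 \lor \lnot x4) \land x3 \lor x3) \land (x2 \land \lnot x4 \lor \lnot \lnot (\lnot x2 \land x4) \lor \lnot x3 \lor \lnot x3)   [double negation]
≡ ((\lnot x2 \lor x4) \land (x2 \lor \lnot x4) \land x3 \lor x3) \land (x2 \land \lnot x4 \lor \lnot x2 \land x4 \lor \lnot x3 \lor \lnot x3)   [double negation]
≡ (\lnot x2 \lor x4 \lor x3) \land (x2 \lor \lnot x4 \lor x3) \land (x3 \lor x3) \land (x2 \lor \lnot x2 \lor \lnot x3 \lor \lnot x3) \land (x2 \lor x4 \lor \lnot x3 \lor \lnot x3) \land (\lnot x4 \lor \lnot x2 \lor \lnot x3 \lor \lnot x3) \land (\lnot x4 \lor x4 \lor \lnot x3 \lor \lnot x3)   [distribute \lor over \land]
≡ x3 \land (x2 \lor x4 \lor \lnot x3) \land (\lnot x4 \lor \lnot x2 \lor \lnot x3)   [simplify]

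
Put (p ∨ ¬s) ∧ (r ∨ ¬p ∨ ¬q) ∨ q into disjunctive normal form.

p ∧ r ∨ p ∧ ¬q ∨ ¬s ∧ r ∨ ¬s ∧ ¬p ∨ ¬s ∧ ¬q ∨ q

(p ∨ ¬s) ∧ (r ∨ ¬p ∨ ¬q) ∨ q
≡ p ∧ r ∨ p ∧ ¬p ∨ p ∧ ¬q ∨ ¬s ∧ r ∨ ¬s ∧ ¬p ∨ ¬s ∧ ¬q ∨ q   [distribute ∧ over ∨]
≡ p ∧ r ∨ p ∧ ¬q ∨ ¬s ∧ r ∨ ¬s ∧ ¬p ∨ ¬s ∧ ¬q ∨ q   [simplify]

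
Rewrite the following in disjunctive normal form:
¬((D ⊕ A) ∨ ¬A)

A ∧ D

¬((D ⊕ A) ∨ ¬A)
≡ ¬((D ∧ ¬A) ∨ (¬D ∧ A) ∨ ¬A)
≡ ¬(D ∧ ¬A) ∧ ¬(¬D ∧ A) ∧ ¬¬A
≡ (¬D ∨ ¬¬A) ∧ ¬(¬D ∧ A) ∧ ¬¬A
≡ (¬D ∨ A) ∧ ¬(¬D ∧ A) ∧ ¬¬A
≡ (¬D ∨ A) ∧ (¬¬D ∨ ¬A) ∧ ¬¬A
≡ (¬D ∨ A) ∧ (D ∨ ¬A) ∧ ¬¬A
≡ (¬D ∨ A) ∧ (D ∨ ¬A) ∧ A
≡ (¬D ∧ D ∧ A) ∨ (¬D ∧ ¬A ∧ A) ∨ (A ∧ D ∧ A) ∨ (A ∧ ¬A ∧ A)
≡ A ∧ D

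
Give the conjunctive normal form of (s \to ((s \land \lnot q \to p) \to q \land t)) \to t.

(s \lor t) \land (\lnot s \lor q \lor p \lor t)

(s \to ((s \land \lnot q \to p) \to q \land t)) \to t
⇔ \lnot (s \to ((s \land \lnot q \to p) \to q \land t)) \lor t
⇔ \lnot (\lnot s \lor ((s \land \lnot q \to p) \to q \land t)) \lor t
⇔ \lnot (\lnot s \lor \lnot (s \land \lnot q \to p) \lor q \land t) \lor t
⇔ \lnot (\lnot s \lor \lnot (\lnot (s \land \lnot q) \lor p) \lor q \land t) \lor t
⇔ \lnot \lnot s \land \lnot \lnot (\lnot (s \land \lnot q) \lor p) \land \lnot (q \land t) \lor t
⇔ s \land \lnot \lnot (\lnot (s \land \lnot q) \lor p) \land \lnot (q \land t) \lor t
⇔ s \land (\lnot (s \land \lnot q) \lor p) \land \lnot (q \land t) \lor t
⇔ s \land (\lnot s \lor \lnot \lnot q \lor p) \land \lnot (q \land t) \lor t
⇔ s \land (\lnot s \lor q \lor p) \land \lnot (q \land t) \lor t
⇔ s \land (\lnot s \lor q \lor p) \land (\lnot q \lor \lnot t) \lor t
⇔ (s \lor t) \land (\lnot s \lor q \lor p \lor t) \land (\lnot q \lor \lnot t \lor t)
⇔ (s \lor t) \land (\lnot s \lor q \lor p \lor t)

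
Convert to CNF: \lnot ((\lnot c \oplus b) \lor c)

(c \lor b) \land \lnot c

\lnot ((\lnot c \oplus b) \lor c)
= \lnot (((\lnot c \lor b) \land \lnot (\lnot c \land b)) \lor c)
= \lnot ((\lnot c \lor b) \land \lnot (\lnot c \land b)) \land \lnot c
= (\lnot (\lnot c \lor b) \lor \lnot \lnot (\lnot c \land b)) \land \lnot c
= ((\lnot \lnot c \land \lnot b) \lor \lnot \lnot (\lnot c \land b)) \land \lnot c
= ((c \land \lnot b) \lor \lnot \lnot (\lnot c \land b)) \land \lnot c
= ((c \land \lnot b) \lor (\lnot c \land b)) \land \lnot c
= (c \lor \lnot c) \land (c \lor b) \land (\lnot b \lor \lnot c) \land (\lnot b \lor b) \land \lnot c
= (c \lor b) \land \lnot c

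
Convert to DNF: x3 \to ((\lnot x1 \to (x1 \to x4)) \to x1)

\lnot x3 \lor x1

x3 \to ((\lnot x1 \to (x1 \to x4)) \to x1)
≡ \lnot x3 \lor ((\lnot x1 \to (x1 \to x4)) \to x1)   [eliminate \to]
≡ \lnot x3 \lor \lnot (\lnot x1 \to (x1 \to x4)) \lor x1   [eliminate \to]
≡ \lnot x3 \lor \lnot (\lnot \lnot x1 \lor (x1 \to x4)) \lor x1   [eliminate \to]
≡ \lnot x3 \lor \lnot (\lnot \lnot x1 \lor \lnot x1 \lor x4) \lor x1   [eliminate \to]
≡ \lnot x3 \lor \lnot \lnot \lnot x1 \land \lnot \lnot x1 \land \lnot x4 \lor x1   [De Morgan]
≡ \lnot x3 \lor \lnot x1 \land \lnot \lnot x1 \land \lnot x4 \lor x1   [double negation]
≡ \lnot x3 \lor \lnot x1 \land x1 \land \lnot x4 \lor x1   [double negation]
≡ \lnot x3 \lor x1   [simplify]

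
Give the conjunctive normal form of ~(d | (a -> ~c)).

~d & a & c

~(d | (a -> ~c))
= ~(d | ~a | ~c)   [eliminate ->]
= ~d & ~~a & ~~c   [De Morgan]
= ~d & a & ~~c   [double negation]
= ~d & a & c   [double negation]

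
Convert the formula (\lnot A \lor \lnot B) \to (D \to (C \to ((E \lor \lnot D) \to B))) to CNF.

B \lor \lnot D \lor \lnot C \lor \lnot E

(\lnot A \lor \lnot B) \to (D \to (C \to ((E \lor \lnot D) \to B)))
= \lnot (\lnot A \lor \lnot B) \lor (D \to (C \to ((E \lor \lnot D) \to B)))   [eliminate \to]
= \lnot (\lnot A \lor \lnot B) \lor \lnot D \lor (C \to ((E \lor \lnot D) \to B))   [eliminate \to]
= \lnot (\lnot A \lor \lnot B) \lor \lnot D \lor \lnot C \lor ((E \lor \lnot D) \to B)   [eliminate \to]
= \lnot (\lnot A \lor \lnot B) \lor \lnot D \lor \lnot C \lor \lnot (E \lor \lnot D) \lor B   [eliminate \to]
= (\lnot \lnot A \land \lnot \lnot B) \lor \lnot D \lor \lnot C \lor \lnot (E \lor \lnot D) \lor B   [De Morgan]
= (A \land \lnot \lnot B) \lor \lnot D \lor \lnot C \lor \lnot (E \lor \lnot D) \lor B   [double negation]
= (A \land B) \lor \lnot D \lor \lnot C \lor \lnot (E \lor \lnot D) \lor B   [double negation]
= (A \land B) \lor \lnot D \lor \lnot C \lor (\lnot E \land \lnot \lnot D) \lor B   [De Morgan]
= (A \land B) \lor \lnot D \lor \lnot C \lor (\lnot E \land D) \lor B   [double negation]
= (A \lor \lnot D \lor \lnot C \lor \lnot E \lor B) \land (A \lor \lnot D \lor \lnot C \lor D \lor B) \land (B \lor \lnot D \lor \lnot C \lor \lnot E \lor B) \land (B \lor \lnot D \lor \lnot C \lor D \lor B)   [distribute \lor over \land]
= B \lor \lnot D \lor \lnot C \lor \lnot E   [simplify]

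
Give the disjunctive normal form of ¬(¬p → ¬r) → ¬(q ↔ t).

¬(¬p → ¬r) → ¬(q ↔ t)
= ¬¬(¬p → ¬r) ∨ ¬(q ↔ t)   [eliminate →]
= ¬¬(¬¬p ∨ ¬r) ∨ ¬(q ↔ t)   [eliminate →]
= ¬¬(¬¬p ∨ ¬r) ∨ ¬((q → t) ∧ (t → q))   [eliminate ↔]
= ¬¬(¬¬p ∨ ¬r) ∨ ¬((¬q ∨ t) ∧ (t → q))   [eliminate →]
= ¬¬(¬¬p ∨ ¬r) ∨ ¬((¬q ∨ t) ∧ (¬t ∨ q))   [eliminate →]
= ¬¬p ∨ ¬r ∨ ¬((¬q ∨ t) ∧ (¬t ∨ q))   [double negation]
= p ∨ ¬r ∨ ¬((¬q ∨ t) ∧ (¬t ∨ q))   [double negation]
= p ∨ ¬r ∨ ¬(¬q ∨ t) ∨ ¬(¬t ∨ q)   [De Morgan]
= p ∨ ¬r ∨ ¬¬q ∧ ¬t ∨ ¬(¬t ∨ q)   [De Morgan]
= p ∨ ¬r ∨ q ∧ ¬t ∨ ¬(¬t ∨ q)   [double negation]
= p ∨ ¬r ∨ q ∧ ¬t ∨ ¬¬t ∧ ¬q   [De Morgan]
= p ∨ ¬r ∨ q ∧ ¬t ∨ t ∧ ¬q   [double negation]

p ∨ ¬r ∨ q ∧ ¬t ∨ t ∧ ¬q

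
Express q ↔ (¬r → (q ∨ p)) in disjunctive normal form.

q ↔ (¬r → (q ∨ p))
⇔ (q → (¬r → (q ∨ p))) ∧ ((¬r → (q ∨ p)) → q)   [eliminate ↔]
⇔ (¬q ∨ (¬r → (q ∨ p))) ∧ ((¬r → (q ∨ p)) → q)   [eliminate →]
⇔ (¬q ∨ ¬¬r ∨ q ∨ p) ∧ ((¬r → (q ∨ p)) → q)   [eliminate →]
⇔ (¬q ∨ ¬¬r ∨ q ∨ p) ∧ (¬(¬r → (q ∨ p)) ∨ q)   [eliminate →]
⇔ (¬q ∨ ¬¬r ∨ q ∨ p) ∧ (¬(¬¬r ∨ q ∨ p) ∨ q)   [eliminate →]
⇔ (¬q ∨ r ∨ q ∨ p) ∧ (¬(¬¬r ∨ q ∨ p) ∨ q)   [double negation]
⇔ (¬q ∨ r ∨ q ∨ p) ∧ ((¬¬¬r ∧ ¬q ∧ ¬p) ∨ q)   [De Morgan]
⇔ (¬q ∨ r ∨ q ∨ p) ∧ ((¬r ∧ ¬q ∧ ¬p) ∨ q)   [double negation]
⇔ (¬q ∧ ¬r ∧ ¬q ∧ ¬p) ∨ (¬q ∧ q) ∨ (r ∧ ¬r ∧ ¬q ∧ ¬p) ∨ (r ∧ q) ∨ (q ∧ ¬r ∧ ¬q ∧ ¬p) ∨ (q ∧ q) ∨ (p ∧ ¬r ∧ ¬q ∧ ¬p) ∨ (p ∧ q)   [distribute ∧ over ∨]
⇔ (¬q ∧ ¬r ∧ ¬p) ∨ q   [simplify]

(¬q ∧ ¬r ∧ ¬p) ∨ q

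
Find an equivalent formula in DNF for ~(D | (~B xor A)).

~(D | (~B xor A))
≡ ~(D | (~B & ~A) | (~~B & A))   [expand xor]
≡ ~D & ~(~B & ~A) & ~(~~B & A)   [De Morgan]
≡ ~D & (~~B | ~~A) & ~(~~B & A)   [De Morgan]
≡ ~D & (B | ~~A) & ~(~~B & A)   [double negation]
≡ ~D & (B | A) & ~(~~B & A)   [double negation]
≡ ~D & (B | A) & (~~~B | ~A)   [De Morgan]
≡ ~D & (B | A) & (~B | ~A)   [double negation]
≡ (~D & B & ~B) | (~D & B & ~A) | (~D & A & ~B) | (~D & A & ~A)   [distribute & over |]
≡ (~D & B & ~A) | (~D & A & ~B)   [simplify]

(~D & B & ~A) | (~D & A & ~B)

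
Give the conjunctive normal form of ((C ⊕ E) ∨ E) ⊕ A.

((C ⊕ E) ∨ E) ⊕ A
≡ ((C ⊕ E) ∨ E ∨ A) ∧ ¬(((C ⊕ E) ∨ E) ∧ A)   — expand ⊕
≡ (((C ∨ E) ∧ ¬(C ∧ E)) ∨ E ∨ A) ∧ ¬(((C ⊕ E) ∨ E) ∧ A)   — expand ⊕
≡ (((C ∨ E) ∧ ¬(C ∧ E)) ∨ E ∨ A) ∧ ¬((((C ∨ E) ∧ ¬(C ∧ E)) ∨ E) ∧ A)   — expand ⊕
≡ (((C ∨ E) ∧ (¬C ∨ ¬E)) ∨ E ∨ A) ∧ ¬((((C ∨ E) ∧ ¬(C ∧ E)) ∨ E) ∧ A)   — De Morgan
≡ (((C ∨ E) ∧ (¬C ∨ ¬E)) ∨ E ∨ A) ∧ (¬(((C ∨ E) ∧ ¬(C ∧ E)) ∨ E) ∨ ¬A)   — De Morgan
≡ (((C ∨ E) ∧ (¬C ∨ ¬E)) ∨ E ∨ A) ∧ ((¬((C ∨ E) ∧ ¬(C ∧ E)) ∧ ¬E) ∨ ¬A)   — De Morgan
≡ (((C ∨ E) ∧ (¬C ∨ ¬E)) ∨ E ∨ A) ∧ (((¬(C ∨ E) ∨ ¬¬(C ∧ E)) ∧ ¬E) ∨ ¬A)   — De Morgan
≡ (((C ∨ E) ∧ (¬C ∨ ¬E)) ∨ E ∨ A) ∧ ((((¬C ∧ ¬E) ∨ ¬¬(C ∧ E)) ∧ ¬E) ∨ ¬A)   — De Morgan
≡ (((C ∨ E) ∧ (¬C ∨ ¬E)) ∨ E ∨ A) ∧ ((((¬C ∧ ¬E) ∨ (C ∧ E)) ∧ ¬E) ∨ ¬A)   — double negation
≡ (C ∨ E ∨ E ∨ A) ∧ (¬C ∨ ¬E ∨ E ∨ A) ∧ (¬C ∨ C ∨ ¬A) ∧ (¬C ∨ E ∨ ¬A) ∧ (¬E ∨ C ∨ ¬A) ∧ (¬E ∨ E ∨ ¬A) ∧ (¬E ∨ ¬A)   — distribute ∨ over ∧
≡ (C ∨ E ∨ A) ∧ (¬C ∨ E ∨ ¬A) ∧ (¬E ∨ ¬A)   — simplify

(C ∨ E ∨ A) ∧ (¬C ∨ E ∨ ¬A) ∧ (¬E ∨ ¬A)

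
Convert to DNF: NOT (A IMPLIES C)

NOT (A IMPLIES C)
≡ NOT (NOT A OR C)
≡ NOT NOT A AND NOT C
≡ A AND NOT C

A AND NOT C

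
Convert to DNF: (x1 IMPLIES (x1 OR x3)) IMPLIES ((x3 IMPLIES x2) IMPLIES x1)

(x3 AND NOT x2) OR x1

(x1 IMPLIES (x1 OR x3)) IMPLIES ((x3 IMPLIES x2) IMPLIES x1)
≡ NOT (x1 IMPLIES (x1 OR x3)) OR ((x3 IMPLIES x2) IMPLIES x1)   (eliminate IMPLIES)
≡ NOT (NOT x1 OR x1 OR x3) OR ((x3 IMPLIES x2) IMPLIES x1)   (eliminate IMPLIES)
≡ NOT (NOT x1 OR x1 OR x3) OR NOT (x3 IMPLIES x2) OR x1   (eliminate IMPLIES)
≡ NOT (NOT x1 OR x1 OR x3) OR NOT (NOT x3 OR x2) OR x1   (eliminate IMPLIES)
≡ (NOT NOT x1 AND NOT x1 AND NOT x3) OR NOT (NOT x3 OR x2) OR x1   (De Morgan)
≡ (x1 AND NOT x1 AND NOT x3) OR NOT (NOT x3 OR x2) OR x1   (double negation)
≡ (x1 AND NOT x1 AND NOT x3) OR (NOT NOT x3 AND NOT x2) OR x1   (De Morgan)
≡ (x1 AND NOT x1 AND NOT x3) OR (x3 AND NOT x2) OR x1   (double negation)
≡ (x3 AND NOT x2) OR x1   (simplify)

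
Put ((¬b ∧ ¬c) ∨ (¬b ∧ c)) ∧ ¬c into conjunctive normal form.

((¬b ∧ ¬c) ∨ (¬b ∧ c)) ∧ ¬c
⇔ (¬b ∨ ¬b) ∧ (¬b ∨ c) ∧ (¬c ∨ ¬b) ∧ (¬c ∨ c) ∧ ¬c   — distribute ∨ over ∧
⇔ ¬b ∧ ¬c   — simplify

¬b ∧ ¬c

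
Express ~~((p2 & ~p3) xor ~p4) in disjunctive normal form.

~~((p2 & ~p3) xor ~p4)
⇔ ~~((p2 & ~p3 & ~~p4) | (~(p2 & ~p3) & ~p4))   [expand xor]
⇔ (p2 & ~p3 & ~~p4) | (~(p2 & ~p3) & ~p4)   [double negation]
⇔ (p2 & ~p3 & p4) | (~(p2 & ~p3) & ~p4)   [double negation]
⇔ (p2 & ~p3 & p4) | ((~p2 | ~~p3) & ~p4)   [De Morgan]
⇔ (p2 & ~p3 & p4) | ((~p2 | p3) & ~p4)   [double negation]
⇔ (p2 & ~p3 & p4) | (~p2 & ~p4) | (p3 & ~p4)   [distribute & over |]

(p2 & ~p3 & p4) | (~p2 & ~p4) | (p3 & ~p4)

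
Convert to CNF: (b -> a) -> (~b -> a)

(b -> a) -> (~b -> a)
≡ ~(b -> a) | (~b -> a)   — eliminate ->
≡ ~(~b | a) | (~b -> a)   — eliminate ->
≡ ~(~b | a) | ~~b | a   — eliminate ->
≡ (~~b & ~a) | ~~b | a   — De Morgan
≡ (b & ~a) | ~~b | a   — double negation
≡ (b & ~a) | b | a   — double negation
≡ (b | b | a) & (~a | b | a)   — distribute | over &
≡ b | a   — simplify

b | a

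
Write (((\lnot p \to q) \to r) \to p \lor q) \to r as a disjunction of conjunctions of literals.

\lnot p \land \lnot q \lor r

(((\lnot p \to q) \to r) \to p \lor q) \to r
= \lnot (((\lnot p \to q) \to r) \to p \lor q) \lor r   — eliminate \to
= \lnot (\lnot ((\lnot p \to q) \to r) \lor p \lor q) \lor r   — eliminate \to
= \lnot (\lnot (\lnot (\lnot p \to q) \lor r) \lor p \lor q) \lor r   — eliminate \to
= \lnot (\lnot (\lnot (\lnot \lnot p \lor q) \lor r) \lor p \lor q) \lor r   — eliminate \to
= \lnot \lnot (\lnot (\lnot \lnot p \lor q) \lor r) \land \lnot p \land \lnot q \lor r   — De Morgan
= (\lnot (\lnot \lnot p \lor q) \lor r) \land \lnot p \land \lnot q \lor r   — double negation
= (\lnot \lnot \lnot p \land \lnot q \lor r) \land \lnot p \land \lnot q \lor r   — De Morgan
= (\lnot p \land \lnot q \lor r) \land \lnot p \land \lnot q \lor r   — double negation
= \lnot p \land \lnot q \land \lnot p \land \lnot q \lor r \land \lnot p \land \lnot q \lor r   — distribute \land over \lor
= \lnot p \land \lnot q \lor r   — simplify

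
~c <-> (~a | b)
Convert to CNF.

~c <-> (~a | b)
= (~c -> (~a | b)) & ((~a | b) -> ~c)   [eliminate <->]
= (~~c | ~a | b) & ((~a | b) -> ~c)   [eliminate ->]
= (~~c | ~a | b) & (~(~a | b) | ~c)   [eliminate ->]
= (c | ~a | b) & (~(~a | b) | ~c)   [double negation]
= (c | ~a | b) & ((~~a & ~b) | ~c)   [De Morgan]
= (c | ~a | b) & ((a & ~b) | ~c)   [double negation]
= (c | ~a | b) & (a | ~c) & (~b | ~c)   [distribute | over &]

(c | ~a | b) & (a | ~c) & (~b | ~c)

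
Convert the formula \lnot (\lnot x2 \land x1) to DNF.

x2 \lor \lnot x1

\lnot (\lnot x2 \land x1)
= \lnot \lnot x2 \lor \lnot x1   — De Morgan
= x2 \lor \lnot x1   — double negation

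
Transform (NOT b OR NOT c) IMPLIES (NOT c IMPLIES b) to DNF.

(NOT b OR NOT c) IMPLIES (NOT c IMPLIES b)
⇔ NOT (NOT b OR NOT c) OR (NOT c IMPLIES b)   — eliminate IMPLIES
⇔ NOT (NOT b OR NOT c) OR NOT NOT c OR b   — eliminate IMPLIES
⇔ (NOT NOT b AND NOT NOT c) OR NOT NOT c OR b   — De Morgan
⇔ (b AND NOT NOT c) OR NOT NOT c OR b   — double negation
⇔ (b AND c) OR NOT NOT c OR b   — double negation
⇔ (b AND c) OR c OR b   — double negation
⇔ c OR b   — simplify

c OR b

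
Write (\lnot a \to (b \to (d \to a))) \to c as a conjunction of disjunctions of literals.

(\lnot a \lor c) \land (b \lor c) \land (d \lor c)

(\lnot a \to (b \to (d \to a))) \to c
≡ \lnot (\lnot a \to (b \to (d \to a))) \lor c
≡ \lnot (\lnot \lnot a \lor (b \to (d \to a))) \lor c
≡ \lnot (\lnot \lnot a \lor \lnot b \lor (d \to a)) \lor c
≡ \lnot (\lnot \lnot a \lor \lnot b \lor \lnot d \lor a) \lor c
≡ (\lnot \lnot \lnot a \land \lnot \lnot b \land \lnot \lnot d \land \lnot a) \lor c
≡ (\lnot a \land \lnot \lnot b \land \lnot \lnot d \land \lnot a) \lor c
≡ (\lnot a \land b \land \lnot \lnot d \land \lnot a) \lor c
≡ (\lnot a \land b \land d \land \lnot a) \lor c
≡ (\lnot a \lor c) \land (b \lor c) \land (d \lor c) \land (\lnot a \lor c)
≡ (\lnot a \lor c) \land (b \lor c) \land (d \lor c)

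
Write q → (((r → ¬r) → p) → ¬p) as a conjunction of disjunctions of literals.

¬q ∨ ¬p

q → (((r → ¬r) → p) → ¬p)
≡ ¬q ∨ (((r → ¬r) → p) → ¬p)   [eliminate →]
≡ ¬q ∨ ¬((r → ¬r) → p) ∨ ¬p   [eliminate →]
≡ ¬q ∨ ¬(¬(r → ¬r) ∨ p) ∨ ¬p   [eliminate →]
≡ ¬q ∨ ¬(¬(¬r ∨ ¬r) ∨ p) ∨ ¬p   [eliminate →]
≡ ¬q ∨ (¬¬(¬r ∨ ¬r) ∧ ¬p) ∨ ¬p   [De Morgan]
≡ ¬q ∨ ((¬r ∨ ¬r) ∧ ¬p) ∨ ¬p   [double negation]
≡ (¬q ∨ ¬r ∨ ¬r ∨ ¬p) ∧ (¬q ∨ ¬p ∨ ¬p)   [distribute ∨ over ∧]
≡ ¬q ∨ ¬p   [simplify]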